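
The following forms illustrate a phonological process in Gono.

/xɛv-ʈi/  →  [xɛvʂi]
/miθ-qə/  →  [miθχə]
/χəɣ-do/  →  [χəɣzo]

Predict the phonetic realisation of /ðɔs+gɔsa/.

[ðɔsɣɔsa]

The data show progressive manner assimilation: /ʈ/ → [ʂ] after /v/; /q/ → [χ] after /θ/; /d/ → [z] after /ɣ/. In each pair only manner changes, matching the preceding consonant, while place and voice stay constant.
The rule targets /g/ (voiced velar stop), which sits after the trigger /s/ (fricative).
The voiced velar fricative is [ɣ], so /g/ → [ɣ].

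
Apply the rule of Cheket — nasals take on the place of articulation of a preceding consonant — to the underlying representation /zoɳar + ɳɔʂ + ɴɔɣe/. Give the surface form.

[zoɳarnɔʂɳɔɣe]

The rule targets /ɳ/ (voiced retroflex nasal), which sits after the trigger /r/ (alveolar).
The voiced alveolar nasal is [n], so /ɳ/ → [n].
The same rule applies at the second boundary: /ɴ/ → [ɳ] next to /ʂ/.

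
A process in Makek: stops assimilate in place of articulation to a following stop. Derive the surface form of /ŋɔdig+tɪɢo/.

The rule targets /g/ (voiced velar stop), which sits before the trigger /t/ (alveolar).
A voiced alveolar stop is [d], so the surface segment is [d].

[ŋɔdidtɪɢo]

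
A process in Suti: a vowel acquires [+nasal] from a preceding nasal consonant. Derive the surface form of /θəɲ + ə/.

/ə/ sits next to the nasal /ɲ/ and is therefore nasalised to [ə̃].

[θəɲə̃]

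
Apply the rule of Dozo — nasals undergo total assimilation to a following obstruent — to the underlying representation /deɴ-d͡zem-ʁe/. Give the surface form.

[ded͡zd͡zeʁʁe]

/ɴ/ is the segment targeted by the rule; it sits immediately before /d͡z/, so it assimilates completely and surfaces as [d͡z].
At the second juncture, /m/ likewise becomes [ʁ] adjacent to /ʁ/.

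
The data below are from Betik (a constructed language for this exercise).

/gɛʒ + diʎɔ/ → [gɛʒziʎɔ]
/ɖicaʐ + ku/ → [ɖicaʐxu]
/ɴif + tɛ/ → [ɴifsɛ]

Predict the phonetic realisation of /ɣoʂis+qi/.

[ɣoʂisχi]

The data show progressive manner assimilation: /d/ → [z] after /ʒ/; /k/ → [x] after /ʐ/; /t/ → [s] after /f/. In each pair only manner changes, matching the preceding consonant, while place and voice stay constant.
/q/ is a voiceless uvular stop. The preceding trigger /s/ is a fricative, so /q/ must become a fricative as well.
A voiceless uvular fricative is [χ], so the surface segment is [χ].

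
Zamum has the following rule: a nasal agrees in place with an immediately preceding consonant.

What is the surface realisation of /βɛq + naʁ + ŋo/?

[βɛqɴaʁɴo]

/n/ is a voiced alveolar nasal. The preceding trigger /q/ is uvular, so /n/ must become uvular as well.
The voiced uvular nasal is [ɴ], so /n/ → [ɴ].
At the second juncture, /ŋ/ likewise becomes [ɴ] adjacent to /ʁ/.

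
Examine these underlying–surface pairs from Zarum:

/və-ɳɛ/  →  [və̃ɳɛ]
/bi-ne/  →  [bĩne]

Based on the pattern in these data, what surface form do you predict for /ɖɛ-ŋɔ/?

The data show regressive nasality assimilation (vowel nasalisation): /ə/ → [ə̃] before /ɳ/; /i/ → [ĩ] before /n/ — a vowel is nasalised by an immediately following nasal consonant.
The vowel /ɛ/ is adjacent to the following nasal /ŋ/, so it acquires [+nasal] and surfaces as [ɛ̃].

[ɖɛ̃ŋɔ]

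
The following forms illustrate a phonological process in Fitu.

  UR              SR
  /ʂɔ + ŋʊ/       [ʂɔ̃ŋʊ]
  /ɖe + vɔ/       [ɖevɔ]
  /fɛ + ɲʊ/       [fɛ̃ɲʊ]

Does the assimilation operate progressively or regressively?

The vowel /ɔ/ surfaces as nasalised [ɔ̃] next to the following nasal /ŋ/ — it has acquired the [+nasal] feature of its neighbour.
The other form shows the same pattern: /ɛ/ → [ɛ̃] before /ɲ/ — each time a vowel is nasalised next to a following nasal.
No change occurs in [ɖevɔ] because the vowel at the boundary is adjacent to an oral consonant, not a nasal (/e/ next to /v/).
Because the conditioning nasal is to the right of the vowel that changes, the process is regressive (anticipatory).

regressive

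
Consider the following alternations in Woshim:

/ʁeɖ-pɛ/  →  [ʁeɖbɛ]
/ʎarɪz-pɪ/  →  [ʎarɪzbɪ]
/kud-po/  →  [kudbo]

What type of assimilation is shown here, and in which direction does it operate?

progressive voicing assimilation

Underlying /p/ is realised as [b] next to /ɖ/; /ɖ/ itself does not change.
/p/ is voiceless while /ɖ/ is voiced; the output [b] is voiced, matching the trigger — so the feature that spreads is voicing.
Place and manner are unchanged, so the assimilation is partial, not total.
The other alternating forms pattern the same way: /p/ → [b] after /z/ (voiceless → voiced, matching voiced); /p/ → [b] after /d/ (voiceless → voiced, matching voiced) — only voicing changes, and always toward the preceding segment.
The trigger is the preceding segment, so the direction is progressive (perseverative).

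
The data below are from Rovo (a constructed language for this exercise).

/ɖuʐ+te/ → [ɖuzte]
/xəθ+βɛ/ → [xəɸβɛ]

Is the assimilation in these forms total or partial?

Underlying /ʐ/ is realised as [z] next to /t/; /t/ itself does not change.
/ʐ/ is retroflex while /t/ is alveolar; the output [z] is alveolar, matching the trigger — so the feature that spreads is place.
Manner and voice are unchanged, so the assimilation is partial, not total.
The other alternating form patterns the same way: /θ/ → [ɸ] before /β/ (dental → bilabial, matching bilabial) — only place changes, and always toward the following segment.

partial assimilation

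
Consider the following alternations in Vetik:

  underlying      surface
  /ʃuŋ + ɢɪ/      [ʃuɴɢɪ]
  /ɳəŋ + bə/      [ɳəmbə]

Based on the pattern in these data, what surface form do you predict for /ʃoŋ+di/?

[ʃondi]

The data show regressive place assimilation: /ŋ/ → [ɴ] before /ɢ/; /ŋ/ → [m] before /b/. In each pair only place changes, matching the following consonant, while manner and voice stay constant.
/ŋ/ is a voiced velar nasal. The following trigger /d/ is alveolar, so /ŋ/ must become alveolar as well.
A voiced alveolar nasal is [n], so the surface segment is [n].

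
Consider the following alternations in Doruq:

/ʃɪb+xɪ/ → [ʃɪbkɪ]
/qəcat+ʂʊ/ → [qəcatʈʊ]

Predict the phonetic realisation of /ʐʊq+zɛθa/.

The data show progressive manner assimilation: /x/ → [k] after /b/; /ʂ/ → [ʈ] after /t/. In each pair only manner changes, matching the preceding consonant, while place and voice stay constant.
/z/ is a voiced alveolar fricative. The preceding trigger /q/ is a stop, so /z/ must become a stop as well.
The voiced alveolar stop is [d], so /z/ → [d].

[ʐʊqdɛθa]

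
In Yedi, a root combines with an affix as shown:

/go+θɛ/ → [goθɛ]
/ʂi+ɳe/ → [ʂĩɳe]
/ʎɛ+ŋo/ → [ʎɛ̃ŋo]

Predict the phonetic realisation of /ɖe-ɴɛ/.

[ɖẽɴɛ]

The data show regressive nasality assimilation (vowel nasalisation): /i/ → [ĩ] before /ɳ/; /ɛ/ → [ɛ̃] before /ŋ/ — a vowel is nasalised by an immediately following nasal consonant.
No change occurs in [goθɛ] because the vowel at the boundary is adjacent to an oral consonant, not a nasal (/o/ next to /θ/).
The vowel /e/ is adjacent to the following nasal /ɴ/, so it acquires [+nasal] and surfaces as [ẽ].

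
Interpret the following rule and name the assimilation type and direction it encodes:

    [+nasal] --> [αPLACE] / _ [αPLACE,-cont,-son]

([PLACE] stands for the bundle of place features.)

The shared variable α links the value of the place features (abbreviated [PLACE]) on the target to the same value on the neighbouring segment, so place is the feature that assimilates.
The conditioning segment sits to the right of the focus bar, meaning the trigger follows the segment that changes — regressive assimilation.

regressive place assimilation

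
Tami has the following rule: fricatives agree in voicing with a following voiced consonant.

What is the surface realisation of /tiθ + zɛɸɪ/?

[tiðzɛɸɪ]

/θ/ is a voiceless dental fricative. The following trigger /z/ is voiced, so /θ/ must become voiced as well.
Changing only its voicing to voiced gives [ð] — the voiced dental fricative.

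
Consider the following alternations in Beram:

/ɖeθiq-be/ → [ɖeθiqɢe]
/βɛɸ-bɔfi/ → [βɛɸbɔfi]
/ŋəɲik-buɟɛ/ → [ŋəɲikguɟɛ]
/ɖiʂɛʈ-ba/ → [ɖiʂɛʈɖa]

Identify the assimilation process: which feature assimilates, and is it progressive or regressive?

progressive place assimilation

Underlying /b/ is realised as [ɢ] next to /q/; /q/ itself does not change.
The change bilabial → uvular matches the place of the preceding /q/, identifying this as place assimilation.
Manner and voice are unchanged, so the assimilation is partial, not total.
Checking the remaining alternations: /b/ → [g] after /k/ (bilabial → velar, matching velar); /b/ → [ɖ] after /ʈ/ (bilabial → retroflex, matching retroflex) — only place changes, and always toward the preceding segment.
Nothing changes in [βɛɸbɔfi]: there the adjacent consonants already agree in place (/b/ and /ɸ/ are both bilabial), so this form is consistent with the same rule.
The trigger is the preceding segment, so the direction is progressive (perseverative).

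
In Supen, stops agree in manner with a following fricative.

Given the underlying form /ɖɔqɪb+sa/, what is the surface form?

/b/ is a voiced bilabial stop. The following trigger /s/ is a fricative, so /b/ must become a fricative as well.
The voiced bilabial fricative is [β], so /b/ → [β].

[ɖɔqɪβsa]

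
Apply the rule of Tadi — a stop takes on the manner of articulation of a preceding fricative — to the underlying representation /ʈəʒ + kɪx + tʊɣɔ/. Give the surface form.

The rule targets /k/ (voiceless velar stop), which sits after the trigger /ʒ/ (fricative).
Changing only its manner to fricative gives [x] — the voiceless velar fricative.
The same rule applies at the second boundary: /t/ → [s] next to /x/.

[ʈəʒxɪxsʊɣɔ]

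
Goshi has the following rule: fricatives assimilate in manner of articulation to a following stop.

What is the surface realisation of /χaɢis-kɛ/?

[χaɢitkɛ]

The rule targets /s/ (voiceless alveolar fricative), which sits before the trigger /k/ (stop).
A voiceless alveolar stop is [t], so the surface segment is [t].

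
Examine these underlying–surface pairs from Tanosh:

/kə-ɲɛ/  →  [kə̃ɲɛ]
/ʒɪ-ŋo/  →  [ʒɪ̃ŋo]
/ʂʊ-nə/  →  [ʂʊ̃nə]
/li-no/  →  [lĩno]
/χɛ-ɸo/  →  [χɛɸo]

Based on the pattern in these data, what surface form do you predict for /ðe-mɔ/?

The data show regressive nasality assimilation (vowel nasalisation): /ə/ → [ə̃] before /ɲ/; /ɪ/ → [ɪ̃] before /ŋ/; /ʊ/ → [ʊ̃] before /n/; /i/ → [ĩ] before /n/ — a vowel is nasalised by an immediately following nasal consonant.
No change occurs in [χɛɸo] because the vowel at the boundary is adjacent to an oral consonant, not a nasal (/ɛ/ next to /ɸ/).
/e/ sits next to the nasal /m/ and is therefore nasalised to [ẽ].

[ðẽmɔ]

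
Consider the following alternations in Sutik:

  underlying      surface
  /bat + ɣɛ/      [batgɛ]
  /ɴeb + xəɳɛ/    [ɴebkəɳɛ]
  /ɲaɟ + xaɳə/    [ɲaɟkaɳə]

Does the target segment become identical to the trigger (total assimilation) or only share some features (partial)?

Comparing underlying and surface forms, /ɣ/ → [g] is the alternation; the neighbouring /t/ is constant.
/ɣ/ is a fricative while /t/ is a stop; the output [g] is a stop, matching the trigger — so the feature that spreads is manner.
Place and voice are unchanged, so the assimilation is partial, not total.
Checking the remaining alternations: /x/ → [k] after /b/ (fricative → stop, matching a stop); /x/ → [k] after /ɟ/ (fricative → stop, matching a stop) — only manner changes, and always toward the preceding segment.

partial assimilation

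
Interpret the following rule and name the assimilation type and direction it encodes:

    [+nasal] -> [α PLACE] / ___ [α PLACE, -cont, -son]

The rule copies the place features (abbreviated [PLACE]) from the environment onto the target, so the assimilating feature is place.
The conditioning segment sits to the right of the focus bar, meaning the trigger follows the segment that changes — regressive assimilation.

regressive place assimilation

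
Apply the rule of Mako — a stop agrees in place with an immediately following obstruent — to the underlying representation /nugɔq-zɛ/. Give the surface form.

[nugɔtzɛ]

The rule targets /q/ (voiceless uvular stop), which sits before the trigger /z/ (alveolar).
Changing only its place to alveolar gives [t] — the voiceless alveolar stop.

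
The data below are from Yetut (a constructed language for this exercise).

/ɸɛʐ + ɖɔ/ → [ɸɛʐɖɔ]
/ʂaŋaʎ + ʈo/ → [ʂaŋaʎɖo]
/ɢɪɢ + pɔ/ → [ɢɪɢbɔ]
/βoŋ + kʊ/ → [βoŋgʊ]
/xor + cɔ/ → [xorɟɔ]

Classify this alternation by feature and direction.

progressive voicing assimilation

The segment that alternates is /ʈ/, which surfaces as [ɖ] when adjacent to /ʎ/.
/ʈ/ is voiceless while /ʎ/ is voiced; the output [ɖ] is voiced, matching the trigger — so the feature that spreads is voicing.
Place and manner are unchanged, so the assimilation is partial, not total.
Checking the remaining alternations: /p/ → [b] after /ɢ/ (voiceless → voiced, matching voiced); /k/ → [g] after /ŋ/ (voiceless → voiced, matching voiced); /c/ → [ɟ] after /r/ (voiceless → voiced, matching voiced) — only voicing changes, and always toward the preceding segment.
Nothing changes in [ɸɛʐɖɔ]: there the adjacent consonants already agree in voicing (/ɖ/ and /ʐ/ are both voiced), so this form is consistent with the same rule.
Since the segment that changes follows the conditioning segment, the assimilation is progressive.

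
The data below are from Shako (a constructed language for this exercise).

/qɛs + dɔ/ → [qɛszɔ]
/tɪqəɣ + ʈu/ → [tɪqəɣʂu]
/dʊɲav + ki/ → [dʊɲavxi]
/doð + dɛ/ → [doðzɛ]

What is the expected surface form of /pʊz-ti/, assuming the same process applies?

The data show progressive manner assimilation: /d/ → [z] after /s/; /ʈ/ → [ʂ] after /ɣ/; /k/ → [x] after /v/; /d/ → [z] after /ð/. In each pair only manner changes, matching the preceding consonant, while place and voice stay constant.
The rule targets /t/ (voiceless alveolar stop), which sits after the trigger /z/ (fricative).
The voiceless alveolar fricative is [s], so /t/ → [s].

[pʊzsi]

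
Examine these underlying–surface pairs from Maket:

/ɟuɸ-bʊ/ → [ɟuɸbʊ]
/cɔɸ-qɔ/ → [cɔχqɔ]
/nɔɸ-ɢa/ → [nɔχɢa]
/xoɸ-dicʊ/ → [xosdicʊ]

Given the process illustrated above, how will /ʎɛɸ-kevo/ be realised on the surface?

The data show regressive place assimilation: /ɸ/ → [χ] before /q/; /ɸ/ → [χ] before /ɢ/; /ɸ/ → [s] before /d/. In each pair only place changes, matching the following consonant, while manner and voice stay constant.
No alternation appears in [ɟuɸbʊ]: there the adjacent consonants already agree in place (/ɸ/ and /b/ are both bilabial), so this form is consistent with the same rule.
/ɸ/ is a voiceless bilabial fricative. The following trigger /k/ is velar, so /ɸ/ must become velar as well.
A voiceless velar fricative is [x], so the surface segment is [x].

[ʎɛxkevo]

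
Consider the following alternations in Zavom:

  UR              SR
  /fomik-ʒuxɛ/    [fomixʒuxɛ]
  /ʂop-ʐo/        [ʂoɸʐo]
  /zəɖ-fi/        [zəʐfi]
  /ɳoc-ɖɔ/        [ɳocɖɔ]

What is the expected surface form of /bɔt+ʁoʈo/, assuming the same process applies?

[bɔsʁoʈo]

The data show regressive manner assimilation: /k/ → [x] before /ʒ/; /p/ → [ɸ] before /ʐ/; /ɖ/ → [ʐ] before /f/. In each pair only manner changes, matching the following consonant, while place and voice stay constant.
No alternation appears in [ɳocɖɔ]: there the adjacent consonants already agree in manner (/c/ and /ɖ/ are both stops), so this form is consistent with the same rule.
The rule targets /t/ (voiceless alveolar stop), which sits before the trigger /ʁ/ (fricative).
Changing only its manner to fricative gives [s] — the voiceless alveolar fricative.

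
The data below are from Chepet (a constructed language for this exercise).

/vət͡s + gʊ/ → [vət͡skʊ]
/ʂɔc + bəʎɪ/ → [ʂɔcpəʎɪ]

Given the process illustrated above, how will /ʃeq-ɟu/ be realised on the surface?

[ʃeqcu]

The data show progressive voicing assimilation: /g/ → [k] after /t͡s/; /b/ → [p] after /c/. In each pair only voicing changes, matching the preceding consonant, while place and manner stay constant.
/ɟ/ is a voiced palatal stop. The preceding trigger /q/ is voiceless, so /ɟ/ must become voiceless as well.
Changing only its voicing to voiceless gives [c] — the voiceless palatal stop.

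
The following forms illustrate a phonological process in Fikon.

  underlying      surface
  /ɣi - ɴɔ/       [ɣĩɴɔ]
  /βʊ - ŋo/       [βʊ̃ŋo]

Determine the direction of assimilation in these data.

regressive

The vowel /i/ surfaces as nasalised [ĩ] next to the following nasal /ɴ/ — it has acquired the [+nasal] feature of its neighbour.
The other form shows the same pattern: /ʊ/ → [ʊ̃] before /ŋ/ — each time a vowel is nasalised next to a following nasal.
Because the conditioning nasal is to the right of the vowel that changes, the process is regressive (anticipatory).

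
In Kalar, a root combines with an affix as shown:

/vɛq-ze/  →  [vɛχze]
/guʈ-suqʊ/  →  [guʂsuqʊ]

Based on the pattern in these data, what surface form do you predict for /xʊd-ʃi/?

The data show regressive manner assimilation: /q/ → [χ] before /z/; /ʈ/ → [ʂ] before /s/. In each pair only manner changes, matching the following consonant, while place and voice stay constant.
The rule targets /d/ (voiced alveolar stop), which sits before the trigger /ʃ/ (fricative).
A voiced alveolar fricative is [z], so the surface segment is [z].

[xʊzʃi]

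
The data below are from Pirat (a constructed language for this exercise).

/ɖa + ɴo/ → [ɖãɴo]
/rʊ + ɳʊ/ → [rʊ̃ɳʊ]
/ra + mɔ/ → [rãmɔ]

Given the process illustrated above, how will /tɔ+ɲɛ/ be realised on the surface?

The data show regressive nasality assimilation (vowel nasalisation): /a/ → [ã] before /ɴ/; /ʊ/ → [ʊ̃] before /ɳ/; /a/ → [ã] before /m/ — a vowel is nasalised by an immediately following nasal consonant.
/ɔ/ sits next to the nasal /ɲ/ and is therefore nasalised to [ɔ̃].

[tɔ̃ɲɛ]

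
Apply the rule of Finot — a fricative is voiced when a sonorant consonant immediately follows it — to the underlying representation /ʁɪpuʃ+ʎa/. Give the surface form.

[ʁɪpuʒʎa]

/ʃ/ is a voiceless postalveolar fricative. The following trigger /ʎ/ is voiced, so /ʃ/ must become voiced as well.
Changing only its voicing to voiced gives [ʒ] — the voiced postalveolar fricative.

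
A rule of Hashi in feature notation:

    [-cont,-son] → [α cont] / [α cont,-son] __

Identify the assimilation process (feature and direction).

progressive manner assimilation

The rule copies [cont] (continuancy) from the environment onto the target stops; since [±cont] encodes the stop/fricative manner contrast, the assimilating dimension is manner.
Since the environment is written before the underscore, the trigger precedes the target; the direction is progressive.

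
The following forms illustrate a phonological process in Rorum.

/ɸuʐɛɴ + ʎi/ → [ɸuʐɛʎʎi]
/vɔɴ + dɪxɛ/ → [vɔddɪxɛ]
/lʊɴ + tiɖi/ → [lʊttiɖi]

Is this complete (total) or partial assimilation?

total assimilation

Underlying /ɴ/ is realised as [ʎ] next to /ʎ/; /ʎ/ itself does not change.
The output [ʎ] is identical to the trigger /ʎ/ — every feature (place, manner, voicing) has been copied — so this is total assimilation.
The other forms behave the same way: /ɴ/ → [d] before /d/; /ɴ/ → [t] before /t/ — in each case the output is a copy of the following consonant.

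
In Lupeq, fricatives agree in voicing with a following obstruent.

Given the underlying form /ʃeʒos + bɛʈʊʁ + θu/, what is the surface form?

/s/ is a voiceless alveolar fricative. The following trigger /b/ is voiced, so /s/ must become voiced as well.
The voiced alveolar fricative is [z], so /s/ → [z].
The same rule applies at the second boundary: /ʁ/ → [χ] next to /θ/.

[ʃeʒozbɛʈʊχθu]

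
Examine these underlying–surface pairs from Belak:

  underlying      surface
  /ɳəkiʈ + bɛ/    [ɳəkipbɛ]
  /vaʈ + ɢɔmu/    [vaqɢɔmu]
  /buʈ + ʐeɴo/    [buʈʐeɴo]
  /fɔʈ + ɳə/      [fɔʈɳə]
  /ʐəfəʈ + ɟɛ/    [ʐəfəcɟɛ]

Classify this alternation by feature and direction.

Comparing underlying and surface forms, /ʈ/ → [p] is the alternation; the neighbouring /b/ is constant.
The change retroflex → bilabial matches the place of the following /b/, identifying this as place assimilation.
Manner and voice are unchanged, so the assimilation is partial, not total.
The same holds elsewhere in the data: /ʈ/ → [q] before /ɢ/ (retroflex → uvular, matching uvular); /ʈ/ → [c] before /ɟ/ (retroflex → palatal, matching palatal) — only place changes, and always toward the following segment.
No alternation appears in [buʈʐeɴo], [fɔʈɳə]: there the adjacent consonants already agree in place (/ʈ/ and /ʐ/ are both retroflex; /ʈ/ and /ɳ/ are both retroflex), so these forms are consistent with the same rule.
The trigger is the following segment, so the direction is regressive (anticipatory).

regressive place assimilation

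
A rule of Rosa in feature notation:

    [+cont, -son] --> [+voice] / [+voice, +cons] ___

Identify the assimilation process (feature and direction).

The target ([+cont, -son], fricatives) acquires [+voice] next to a voiced consonant ([+voice, +cons]) — it takes on the voicing of its neighbour, so the feature that spreads is voicing.
The conditioning segment sits to the left of the focus bar, meaning the trigger precedes the segment that changes — progressive assimilation.

progressive voicing assimilation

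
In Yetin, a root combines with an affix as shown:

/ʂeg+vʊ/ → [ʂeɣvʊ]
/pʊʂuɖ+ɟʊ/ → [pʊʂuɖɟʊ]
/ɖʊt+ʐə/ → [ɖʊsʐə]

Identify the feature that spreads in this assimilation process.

manner

Underlying /g/ is realised as [ɣ] next to /v/; /v/ itself does not change.
/g/ is a stop while /v/ is a fricative; the output [ɣ] is a fricative, matching the trigger — so the feature that spreads is manner.
The same holds elsewhere in the data: /t/ → [s] before /ʐ/ (stop → fricative, matching a fricative) — only manner changes, and always toward the following segment.
No alternation appears in [pʊʂuɖɟʊ]: there the adjacent consonants already agree in manner (/ɖ/ and /ɟ/ are both stops), so this form is consistent with the same rule.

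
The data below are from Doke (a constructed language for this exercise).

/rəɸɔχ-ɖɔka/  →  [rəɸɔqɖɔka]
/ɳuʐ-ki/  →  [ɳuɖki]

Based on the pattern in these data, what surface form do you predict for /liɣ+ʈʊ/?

The data show regressive manner assimilation: /χ/ → [q] before /ɖ/; /ʐ/ → [ɖ] before /k/. In each pair only manner changes, matching the following consonant, while place and voice stay constant.
/ɣ/ is a voiced velar fricative. The following trigger /ʈ/ is a stop, so /ɣ/ must become a stop as well.
A voiced velar stop is [g], so the surface segment is [g].

[ligʈʊ]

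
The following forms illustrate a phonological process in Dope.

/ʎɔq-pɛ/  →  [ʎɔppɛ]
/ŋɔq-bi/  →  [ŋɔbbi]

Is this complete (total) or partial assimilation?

Underlying /q/ is realised as [b] next to /b/; /b/ itself does not change.
The output [b] is identical to the trigger /b/ — every feature (place, manner, voicing) has been copied — so this is total assimilation.
The remaining alternation confirms this: /q/ → [p] before /p/ — in each case the output is a copy of the following consonant.

total assimilation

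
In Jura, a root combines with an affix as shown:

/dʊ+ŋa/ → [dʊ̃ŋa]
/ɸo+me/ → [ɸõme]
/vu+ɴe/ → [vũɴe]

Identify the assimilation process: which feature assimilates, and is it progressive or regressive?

regressive nasality assimilation (vowel nasalisation)

The vowel /ʊ/ surfaces as nasalised [ʊ̃] next to the following nasal /ŋ/ — it has acquired the [+nasal] feature of its neighbour.
The other forms show the same pattern: /o/ → [õ] before /m/; /u/ → [ũ] before /ɴ/ — each time a vowel is nasalised next to a following nasal.
Because the conditioning nasal is to the right of the vowel that changes, the process is regressive (anticipatory).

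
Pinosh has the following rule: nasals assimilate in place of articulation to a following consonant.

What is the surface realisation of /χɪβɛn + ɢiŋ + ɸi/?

/n/ is a voiced alveolar nasal. The following trigger /ɢ/ is uvular, so /n/ must become uvular as well.
A voiced uvular nasal is [ɴ], so the surface segment is [ɴ].
The same rule applies at the second boundary: /ŋ/ → [m] next to /ɸ/.

[χɪβɛɴɢimɸi]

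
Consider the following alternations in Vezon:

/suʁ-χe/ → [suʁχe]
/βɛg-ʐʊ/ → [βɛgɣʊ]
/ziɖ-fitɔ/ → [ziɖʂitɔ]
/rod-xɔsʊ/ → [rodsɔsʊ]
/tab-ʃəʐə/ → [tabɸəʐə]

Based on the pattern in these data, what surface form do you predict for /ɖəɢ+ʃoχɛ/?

[ɖəɢχoχɛ]

The data show progressive place assimilation: /ʐ/ → [ɣ] after /g/; /f/ → [ʂ] after /ɖ/; /x/ → [s] after /d/; /ʃ/ → [ɸ] after /b/. In each pair only place changes, matching the preceding consonant, while manner and voice stay constant.
No alternation appears in [suʁχe]: there the adjacent consonants already agree in place (/χ/ and /ʁ/ are both uvular), so this form is consistent with the same rule.
The rule targets /ʃ/ (voiceless postalveolar fricative), which sits after the trigger /ɢ/ (uvular).
The voiceless uvular fricative is [χ], so /ʃ/ → [χ].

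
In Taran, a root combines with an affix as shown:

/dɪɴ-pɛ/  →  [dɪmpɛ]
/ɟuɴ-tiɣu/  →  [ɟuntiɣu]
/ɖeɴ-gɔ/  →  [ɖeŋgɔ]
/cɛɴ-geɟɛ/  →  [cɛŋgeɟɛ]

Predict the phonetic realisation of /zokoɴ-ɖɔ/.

The data show regressive place assimilation: /ɴ/ → [m] before /p/; /ɴ/ → [n] before /t/; /ɴ/ → [ŋ] before /g/. In each pair only place changes, matching the following consonant, while manner and voice stay constant.
The rule targets /ɴ/ (voiced uvular nasal), which sits before the trigger /ɖ/ (retroflex).
A voiced retroflex nasal is [ɳ], so the surface segment is [ɳ].

[zokoɳɖɔ]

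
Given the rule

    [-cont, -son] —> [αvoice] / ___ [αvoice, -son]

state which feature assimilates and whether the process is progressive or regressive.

The shared variable α links the value of [voice] on the target to the same value on the neighbouring segment, so voicing is the feature that assimilates.
Since the environment is written after the underscore, the trigger follows the target; the direction is regressive.

regressive voicing assimilation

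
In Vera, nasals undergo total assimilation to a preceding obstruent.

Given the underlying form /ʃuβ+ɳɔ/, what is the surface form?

/ɳ/ is the segment targeted by the rule; it sits immediately after /β/, so it assimilates completely and surfaces as [β].

[ʃuββɔ]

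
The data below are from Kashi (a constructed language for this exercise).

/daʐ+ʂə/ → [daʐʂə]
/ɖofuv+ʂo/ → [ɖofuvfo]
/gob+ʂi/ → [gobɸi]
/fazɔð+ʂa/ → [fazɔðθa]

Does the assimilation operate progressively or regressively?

progressive

Underlying /ʂ/ is realised as [f] next to /v/; /v/ itself does not change.
The change retroflex → labiodental matches the place of the preceding /v/, identifying this as place assimilation.
Checking the remaining alternations: /ʂ/ → [ɸ] after /b/ (retroflex → bilabial, matching bilabial); /ʂ/ → [θ] after /ð/ (retroflex → dental, matching dental) — only place changes, and always toward the preceding segment.
No alternation appears in [daʐʂə]: there the adjacent consonants already agree in place (/ʂ/ and /ʐ/ are both retroflex), so this form is consistent with the same rule.
Since the segment that changes follows the conditioning segment, the assimilation is progressive.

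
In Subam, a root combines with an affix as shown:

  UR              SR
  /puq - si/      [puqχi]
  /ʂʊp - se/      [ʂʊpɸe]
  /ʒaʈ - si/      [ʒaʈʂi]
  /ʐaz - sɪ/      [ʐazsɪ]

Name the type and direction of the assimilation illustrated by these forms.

progressive place assimilation

Comparing underlying and surface forms, /s/ → [χ] is the alternation; the neighbouring /q/ is constant.
The change alveolar → uvular matches the place of the preceding /q/, identifying this as place assimilation.
Manner and voice are unchanged, so the assimilation is partial, not total.
The other alternating forms pattern the same way: /s/ → [ɸ] after /p/ (alveolar → bilabial, matching bilabial); /s/ → [ʂ] after /ʈ/ (alveolar → retroflex, matching retroflex) — only place changes, and always toward the preceding segment.
No alternation appears in [ʐazsɪ]: there the adjacent consonants already agree in place (/s/ and /z/ are both alveolar), so this form is consistent with the same rule.
The trigger is the preceding segment, so the direction is progressive (perseverative).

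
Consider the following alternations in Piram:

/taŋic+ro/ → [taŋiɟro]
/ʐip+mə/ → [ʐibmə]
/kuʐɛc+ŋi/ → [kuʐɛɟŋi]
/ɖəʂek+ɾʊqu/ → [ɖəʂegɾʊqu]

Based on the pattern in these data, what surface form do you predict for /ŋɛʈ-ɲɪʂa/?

The data show regressive voicing assimilation: /c/ → [ɟ] before /r/; /p/ → [b] before /m/; /c/ → [ɟ] before /ŋ/; /k/ → [g] before /ɾ/. In each pair only voicing changes, matching the following consonant, while place and manner stay constant.
The rule targets /ʈ/ (voiceless retroflex stop), which sits before the trigger /ɲ/ (voiced).
Changing only its voicing to voiced gives [ɖ] — the voiced retroflex stop.

[ŋɛɖɲɪʂa]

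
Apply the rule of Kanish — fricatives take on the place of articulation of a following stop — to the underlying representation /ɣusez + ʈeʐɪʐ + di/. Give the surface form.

/z/ is a voiced alveolar fricative. The following trigger /ʈ/ is retroflex, so /z/ must become retroflex as well.
A voiced retroflex fricative is [ʐ], so the surface segment is [ʐ].
The same rule applies at the second boundary: /ʐ/ → [z] next to /d/.

[ɣuseʐʈeʐɪzdi]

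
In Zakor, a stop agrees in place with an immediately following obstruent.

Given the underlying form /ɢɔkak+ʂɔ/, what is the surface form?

[ɢɔkaʈʂɔ]

/k/ is a voiceless velar stop. The following trigger /ʂ/ is retroflex, so /k/ must become retroflex as well.
Changing only its place to retroflex gives [ʈ] — the voiceless retroflex stop.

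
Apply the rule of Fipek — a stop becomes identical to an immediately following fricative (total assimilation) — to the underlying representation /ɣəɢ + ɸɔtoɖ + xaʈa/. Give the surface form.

/ɢ/ is the segment targeted by the rule; it sits immediately before /ɸ/, so it assimilates completely and surfaces as [ɸ].
The same rule applies at the second boundary: /ɖ/ → [x] next to /x/.

[ɣəɸɸɔtoxxaʈa]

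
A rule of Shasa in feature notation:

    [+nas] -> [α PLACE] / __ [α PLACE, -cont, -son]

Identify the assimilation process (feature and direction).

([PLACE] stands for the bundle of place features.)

The shared variable α links the value of the place features (abbreviated [PLACE]) on the target to the same value on the neighbouring segment, so place is the feature that assimilates.
Since the environment is written after the underscore, the trigger follows the target; the direction is regressive.

regressive place assimilation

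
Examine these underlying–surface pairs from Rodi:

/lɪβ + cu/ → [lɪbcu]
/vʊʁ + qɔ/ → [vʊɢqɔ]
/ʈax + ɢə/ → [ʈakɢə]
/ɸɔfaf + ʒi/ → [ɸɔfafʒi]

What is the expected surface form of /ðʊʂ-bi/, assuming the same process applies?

[ðʊʈbi]

The data show regressive manner assimilation: /β/ → [b] before /c/; /ʁ/ → [ɢ] before /q/; /x/ → [k] before /ɢ/. In each pair only manner changes, matching the following consonant, while place and voice stay constant.
Nothing changes in [ɸɔfafʒi]: there the adjacent consonants already agree in manner (/f/ and /ʒ/ are both fricatives), so this form is consistent with the same rule.
/ʂ/ is a voiceless retroflex fricative. The following trigger /b/ is a stop, so /ʂ/ must become a stop as well.
Changing only its manner to stop gives [ʈ] — the voiceless retroflex stop.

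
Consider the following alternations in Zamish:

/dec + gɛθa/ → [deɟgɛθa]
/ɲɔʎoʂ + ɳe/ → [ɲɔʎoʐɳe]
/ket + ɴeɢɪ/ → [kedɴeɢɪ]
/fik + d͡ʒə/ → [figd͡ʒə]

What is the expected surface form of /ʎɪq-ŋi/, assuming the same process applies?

[ʎɪɢŋi]

The data show regressive voicing assimilation: /c/ → [ɟ] before /g/; /ʂ/ → [ʐ] before /ɳ/; /t/ → [d] before /ɴ/; /k/ → [g] before /d͡ʒ/. In each pair only voicing changes, matching the following consonant, while place and manner stay constant.
The rule targets /q/ (voiceless uvular stop), which sits before the trigger /ŋ/ (voiced).
The voiced uvular stop is [ɢ], so /q/ → [ɢ].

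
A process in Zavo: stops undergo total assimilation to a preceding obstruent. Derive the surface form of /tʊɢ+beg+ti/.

/b/ is the segment targeted by the rule; it sits immediately after /ɢ/, so it assimilates completely and surfaces as [ɢ].
At the second juncture, /t/ likewise becomes [g] adjacent to /g/.

[tʊɢɢeggi]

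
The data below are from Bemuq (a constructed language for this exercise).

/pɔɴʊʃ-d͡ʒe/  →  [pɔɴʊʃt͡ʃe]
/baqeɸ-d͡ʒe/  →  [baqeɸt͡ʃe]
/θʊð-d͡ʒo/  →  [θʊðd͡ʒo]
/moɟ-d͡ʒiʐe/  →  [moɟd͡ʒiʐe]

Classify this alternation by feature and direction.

progressive voicing assimilation

Underlying /d͡ʒ/ is realised as [t͡ʃ] next to /ʃ/; /ʃ/ itself does not change.
The change voiced → voiceless matches the voicing of the preceding /ʃ/, identifying this as voicing assimilation.
Place and manner are unchanged, so the assimilation is partial, not total.
The other alternating form patterns the same way: /d͡ʒ/ → [t͡ʃ] after /ɸ/ (voiced → voiceless, matching voiceless) — only voicing changes, and always toward the preceding segment.
No alternation appears in [θʊðd͡ʒo], [moɟd͡ʒiʐe]: there the adjacent consonants already agree in voicing (/d͡ʒ/ and /ð/ are both voiced; /d͡ʒ/ and /ɟ/ are both voiced), so these forms are consistent with the same rule.
Since the segment that changes follows the conditioning segment, the assimilation is progressive.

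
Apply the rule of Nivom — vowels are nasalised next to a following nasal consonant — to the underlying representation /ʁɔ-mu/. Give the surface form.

[ʁɔ̃mu]

The vowel /ɔ/ is adjacent to the following nasal /m/, so it acquires [+nasal] and surfaces as [ɔ̃].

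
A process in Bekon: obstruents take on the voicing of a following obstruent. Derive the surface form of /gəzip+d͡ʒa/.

[gəzibd͡ʒa]

The rule targets /p/ (voiceless bilabial stop), which sits before the trigger /d͡ʒ/ (voiced).
Changing only its voicing to voiced gives [b] — the voiced bilabial stop.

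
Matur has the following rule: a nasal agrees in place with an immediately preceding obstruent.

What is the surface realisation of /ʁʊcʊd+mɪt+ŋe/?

[ʁʊcʊdnɪtne]

/m/ is a voiced bilabial nasal. The preceding trigger /d/ is alveolar, so /m/ must become alveolar as well.
Changing only its place to alveolar gives [n] — the voiced alveolar nasal.
At the second juncture, /ŋ/ likewise becomes [n] adjacent to /t/.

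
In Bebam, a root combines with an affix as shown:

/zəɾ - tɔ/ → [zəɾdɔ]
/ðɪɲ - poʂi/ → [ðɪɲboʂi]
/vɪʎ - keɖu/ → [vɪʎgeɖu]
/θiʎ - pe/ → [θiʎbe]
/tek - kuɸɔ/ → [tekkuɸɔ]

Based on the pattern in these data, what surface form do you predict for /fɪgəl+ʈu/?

[fɪgəlɖu]

The data show progressive voicing assimilation: /t/ → [d] after /ɾ/; /p/ → [b] after /ɲ/; /k/ → [g] after /ʎ/; /p/ → [b] after /ʎ/. In each pair only voicing changes, matching the preceding consonant, while place and manner stay constant.
Nothing changes in [tekkuɸɔ]: there the adjacent consonants already agree in voicing (/k/ and /k/ are both voiceless), so this form is consistent with the same rule.
/ʈ/ is a voiceless retroflex stop. The preceding trigger /l/ is voiced, so /ʈ/ must become voiced as well.
Changing only its voicing to voiced gives [ɖ] — the voiced retroflex stop.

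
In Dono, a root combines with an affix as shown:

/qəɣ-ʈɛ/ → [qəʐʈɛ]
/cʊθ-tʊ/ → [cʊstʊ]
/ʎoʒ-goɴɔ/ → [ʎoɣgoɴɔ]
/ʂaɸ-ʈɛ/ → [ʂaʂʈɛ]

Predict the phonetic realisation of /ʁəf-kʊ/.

[ʁəxkʊ]

The data show regressive place assimilation: /ɣ/ → [ʐ] before /ʈ/; /θ/ → [s] before /t/; /ʒ/ → [ɣ] before /g/; /ɸ/ → [ʂ] before /ʈ/. In each pair only place changes, matching the following consonant, while manner and voice stay constant.
/f/ is a voiceless labiodental fricative. The following trigger /k/ is velar, so /f/ must become velar as well.
The voiceless velar fricative is [x], so /f/ → [x].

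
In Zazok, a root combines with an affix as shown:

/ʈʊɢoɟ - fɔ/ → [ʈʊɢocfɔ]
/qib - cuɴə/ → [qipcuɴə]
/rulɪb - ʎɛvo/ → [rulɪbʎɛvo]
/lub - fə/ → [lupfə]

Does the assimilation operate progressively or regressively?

Underlying /ɟ/ is realised as [c] next to /f/; /f/ itself does not change.
/ɟ/ is voiced while /f/ is voiceless; the output [c] is voiceless, matching the trigger — so the feature that spreads is voicing.
Checking the remaining alternations: /b/ → [p] before /c/ (voiced → voiceless, matching voiceless); /b/ → [p] before /f/ (voiced → voiceless, matching voiceless) — only voicing changes, and always toward the following segment.
No alternation appears in [rulɪbʎɛvo]: there the adjacent consonants already agree in voicing (/b/ and /ʎ/ are both voiced), so this form is consistent with the same rule.
The trigger is the following segment, so the direction is regressive (anticipatory).

regressive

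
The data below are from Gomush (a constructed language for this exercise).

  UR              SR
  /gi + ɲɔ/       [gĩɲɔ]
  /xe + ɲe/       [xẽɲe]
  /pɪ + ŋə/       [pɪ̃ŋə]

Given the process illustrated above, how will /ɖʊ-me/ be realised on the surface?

The data show regressive nasality assimilation (vowel nasalisation): /i/ → [ĩ] before /ɲ/; /e/ → [ẽ] before /ɲ/; /ɪ/ → [ɪ̃] before /ŋ/ — a vowel is nasalised by an immediately following nasal consonant.
The vowel /ʊ/ is adjacent to the following nasal /m/, so it acquires [+nasal] and surfaces as [ʊ̃].

[ɖʊ̃me]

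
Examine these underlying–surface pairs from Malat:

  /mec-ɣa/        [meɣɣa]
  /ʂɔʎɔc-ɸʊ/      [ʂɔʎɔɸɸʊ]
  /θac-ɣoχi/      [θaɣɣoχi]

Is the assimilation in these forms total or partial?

The segment that alternates is /c/, which surfaces as [ɣ] when adjacent to /ɣ/.
The output [ɣ] is identical to the trigger /ɣ/ — every feature (place, manner, voicing) has been copied — so this is total assimilation.
The other form behaves the same way: /c/ → [ɸ] before /ɸ/ — in each case the output is a copy of the following consonant.

total assimilation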